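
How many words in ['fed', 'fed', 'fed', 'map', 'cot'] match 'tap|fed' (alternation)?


Alternation 'tap|fed' matches either 'tap' or 'fed'.
Checking each word:
  'fed' -> MATCH
  'fed' -> MATCH
  'fed' -> MATCH
  'map' -> no
  'cot' -> no
Matches: ['fed', 'fed', 'fed']
Count: 3

3


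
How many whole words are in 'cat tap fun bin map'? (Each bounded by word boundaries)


Word boundaries (\b) mark the start/end of each word.
Text: 'cat tap fun bin map'
Splitting by whitespace:
  Word 1: 'cat'
  Word 2: 'tap'
  Word 3: 'fun'
  Word 4: 'bin'
  Word 5: 'map'
Total whole words: 5

5


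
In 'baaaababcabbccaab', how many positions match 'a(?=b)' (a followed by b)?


Lookahead 'a(?=b)' matches 'a' only when followed by 'b'.
String: 'baaaababcabbccaab'
Checking each position where char is 'a':
  pos 1: 'a' -> no (next='a')
  pos 2: 'a' -> no (next='a')
  pos 3: 'a' -> no (next='a')
  pos 4: 'a' -> MATCH (next='b')
  pos 6: 'a' -> MATCH (next='b')
  pos 9: 'a' -> MATCH (next='b')
  pos 14: 'a' -> no (next='a')
  pos 15: 'a' -> MATCH (next='b')
Matching positions: [4, 6, 9, 15]
Count: 4

4


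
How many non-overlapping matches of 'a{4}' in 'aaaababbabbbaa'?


Pattern 'a{4}' matches exactly 4 consecutive a's (greedy, non-overlapping).
String: 'aaaababbabbbaa'
Scanning for runs of a's:
  Run at pos 0: 'aaaa' (length 4) -> 1 match(es)
  Run at pos 5: 'a' (length 1) -> 0 match(es)
  Run at pos 8: 'a' (length 1) -> 0 match(es)
  Run at pos 12: 'aa' (length 2) -> 0 match(es)
Matches found: ['aaaa']
Total: 1

1


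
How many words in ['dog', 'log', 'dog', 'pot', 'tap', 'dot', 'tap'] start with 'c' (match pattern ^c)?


Pattern ^c anchors to start of word. Check which words begin with 'c':
  'dog' -> no
  'log' -> no
  'dog' -> no
  'pot' -> no
  'tap' -> no
  'dot' -> no
  'tap' -> no
Matching words: []
Count: 0

0


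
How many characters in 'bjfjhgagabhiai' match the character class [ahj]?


Character class [ahj] matches any of: {a, h, j}
Scanning string 'bjfjhgagabhiai' character by character:
  pos 0: 'b' -> no
  pos 1: 'j' -> MATCH
  pos 2: 'f' -> no
  pos 3: 'j' -> MATCH
  pos 4: 'h' -> MATCH
  pos 5: 'g' -> no
  pos 6: 'a' -> MATCH
  pos 7: 'g' -> no
  pos 8: 'a' -> MATCH
  pos 9: 'b' -> no
  pos 10: 'h' -> MATCH
  pos 11: 'i' -> no
  pos 12: 'a' -> MATCH
  pos 13: 'i' -> no
Total matches: 7

7


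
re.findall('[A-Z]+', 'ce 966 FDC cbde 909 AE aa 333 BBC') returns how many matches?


Pattern '[A-Z]+' finds one or more uppercase letters.
Text: 'ce 966 FDC cbde 909 AE aa 333 BBC'
Scanning for matches:
  Match 1: 'FDC'
  Match 2: 'AE'
  Match 3: 'BBC'
Total matches: 3

3


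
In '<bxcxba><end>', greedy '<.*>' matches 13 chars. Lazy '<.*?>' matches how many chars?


Greedy '<.*>' tries to match as MUCH as possible.
Lazy '<.*?>' tries to match as LITTLE as possible.

String: '<bxcxba><end>'
Greedy '<.*>' starts at first '<' and extends to the LAST '>': '<bxcxba><end>' (13 chars)
Lazy '<.*?>' starts at first '<' and stops at the FIRST '>': '<bxcxba>' (8 chars)

8


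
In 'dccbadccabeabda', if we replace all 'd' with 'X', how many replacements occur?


re.sub('d', 'X', text) replaces every occurrence of 'd' with 'X'.
Text: 'dccbadccabeabda'
Scanning for 'd':
  pos 0: 'd' -> replacement #1
  pos 5: 'd' -> replacement #2
  pos 13: 'd' -> replacement #3
Total replacements: 3

3


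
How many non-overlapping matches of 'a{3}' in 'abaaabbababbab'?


Pattern 'a{3}' matches exactly 3 consecutive a's (greedy, non-overlapping).
String: 'abaaabbababbab'
Scanning for runs of a's:
  Run at pos 0: 'a' (length 1) -> 0 match(es)
  Run at pos 2: 'aaa' (length 3) -> 1 match(es)
  Run at pos 7: 'a' (length 1) -> 0 match(es)
  Run at pos 9: 'a' (length 1) -> 0 match(es)
  Run at pos 12: 'a' (length 1) -> 0 match(es)
Matches found: ['aaa']
Total: 1

1


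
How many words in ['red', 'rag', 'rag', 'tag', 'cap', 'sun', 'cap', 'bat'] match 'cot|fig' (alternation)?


Alternation 'cot|fig' matches either 'cot' or 'fig'.
Checking each word:
  'red' -> no
  'rag' -> no
  'rag' -> no
  'tag' -> no
  'cap' -> no
  'sun' -> no
  'cap' -> no
  'bat' -> no
Matches: []
Count: 0

0


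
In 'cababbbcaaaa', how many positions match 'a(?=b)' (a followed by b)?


Lookahead 'a(?=b)' matches 'a' only when followed by 'b'.
String: 'cababbbcaaaa'
Checking each position where char is 'a':
  pos 1: 'a' -> MATCH (next='b')
  pos 3: 'a' -> MATCH (next='b')
  pos 8: 'a' -> no (next='a')
  pos 9: 'a' -> no (next='a')
  pos 10: 'a' -> no (next='a')
Matching positions: [1, 3]
Count: 2

2


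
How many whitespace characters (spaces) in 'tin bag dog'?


\s matches whitespace characters (spaces, tabs, etc.).
Text: 'tin bag dog'
This text has 3 words separated by spaces.
Number of spaces = number of words - 1 = 3 - 1 = 2

2


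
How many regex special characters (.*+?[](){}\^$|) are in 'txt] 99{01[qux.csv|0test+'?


Regex special characters are: . * + ? [ ] ( ) { } \ ^ $ |
Scanning 'txt] 99{01[qux.csv|0test+':
  pos 3: ']' -> SPECIAL
  pos 7: '{' -> SPECIAL
  pos 10: '[' -> SPECIAL
  pos 14: '.' -> SPECIAL
  pos 18: '|' -> SPECIAL
  pos 24: '+' -> SPECIAL
Special chars found: [']', '{', '[', '.', '|', '+']
Total: 6

6


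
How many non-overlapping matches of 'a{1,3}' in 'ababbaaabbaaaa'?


Pattern 'a{1,3}' matches between 1 and 3 consecutive a's (greedy).
String: 'ababbaaabbaaaa'
Finding runs of a's and applying greedy matching:
  Run at pos 0: 'a' (length 1)
  Run at pos 2: 'a' (length 1)
  Run at pos 5: 'aaa' (length 3)
  Run at pos 10: 'aaaa' (length 4)
Matches: ['a', 'a', 'aaa', 'aaa', 'a']
Count: 5

5


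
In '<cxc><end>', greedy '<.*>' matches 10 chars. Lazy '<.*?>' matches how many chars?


Greedy '<.*>' tries to match as MUCH as possible.
Lazy '<.*?>' tries to match as LITTLE as possible.

String: '<cxc><end>'
Greedy '<.*>' starts at first '<' and extends to the LAST '>': '<cxc><end>' (10 chars)
Lazy '<.*?>' starts at first '<' and stops at the FIRST '>': '<cxc>' (5 chars)

5


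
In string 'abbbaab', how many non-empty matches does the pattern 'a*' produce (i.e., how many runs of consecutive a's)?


Pattern 'a*' matches zero or more a's. We want non-empty runs of consecutive a's.
String: 'abbbaab'
Walking through the string to find runs of a's:
  Run 1: positions 0-0 -> 'a'
  Run 2: positions 4-5 -> 'aa'
Non-empty runs found: ['a', 'aa']
Count: 2

2


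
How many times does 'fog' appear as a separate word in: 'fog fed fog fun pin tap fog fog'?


Scanning each word for exact match 'fog':
  Word 1: 'fog' -> MATCH
  Word 2: 'fed' -> no
  Word 3: 'fog' -> MATCH
  Word 4: 'fun' -> no
  Word 5: 'pin' -> no
  Word 6: 'tap' -> no
  Word 7: 'fog' -> MATCH
  Word 8: 'fog' -> MATCH
Total matches: 4

4


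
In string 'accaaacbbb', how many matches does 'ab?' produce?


Pattern 'ab?' matches 'a' optionally followed by 'b'.
String: 'accaaacbbb'
Scanning left to right for 'a' then checking next char:
  Match 1: 'a' (a not followed by b)
  Match 2: 'a' (a not followed by b)
  Match 3: 'a' (a not followed by b)
  Match 4: 'a' (a not followed by b)
Total matches: 4

4


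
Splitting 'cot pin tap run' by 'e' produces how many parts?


Splitting by 'e' breaks the string at each occurrence of the separator.
Text: 'cot pin tap run'
Parts after split:
  Part 1: 'cot pin tap run'
Total parts: 1

1


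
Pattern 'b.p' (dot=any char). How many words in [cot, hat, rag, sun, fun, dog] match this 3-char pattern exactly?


Pattern 'b.p' means: starts with 'b', any single char, ends with 'p'.
Checking each word (must be exactly 3 chars):
  'cot' (len=3): no
  'hat' (len=3): no
  'rag' (len=3): no
  'sun' (len=3): no
  'fun' (len=3): no
  'dog' (len=3): no
Matching words: []
Total: 0

0


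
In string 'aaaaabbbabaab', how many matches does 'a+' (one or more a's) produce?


Pattern 'a+' matches one or more consecutive a's.
String: 'aaaaabbbabaab'
Scanning for runs of a:
  Match 1: 'aaaaa' (length 5)
  Match 2: 'a' (length 1)
  Match 3: 'aa' (length 2)
Total matches: 3

3


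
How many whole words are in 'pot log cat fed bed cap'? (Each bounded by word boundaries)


Word boundaries (\b) mark the start/end of each word.
Text: 'pot log cat fed bed cap'
Splitting by whitespace:
  Word 1: 'pot'
  Word 2: 'log'
  Word 3: 'cat'
  Word 4: 'fed'
  Word 5: 'bed'
  Word 6: 'cap'
Total whole words: 6

6


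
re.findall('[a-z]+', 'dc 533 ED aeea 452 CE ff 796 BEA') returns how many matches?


Pattern '[a-z]+' finds one or more lowercase letters.
Text: 'dc 533 ED aeea 452 CE ff 796 BEA'
Scanning for matches:
  Match 1: 'dc'
  Match 2: 'aeea'
  Match 3: 'ff'
Total matches: 3

3


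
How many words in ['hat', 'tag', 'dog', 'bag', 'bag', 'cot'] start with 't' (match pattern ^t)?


Pattern ^t anchors to start of word. Check which words begin with 't':
  'hat' -> no
  'tag' -> MATCH (starts with 't')
  'dog' -> no
  'bag' -> no
  'bag' -> no
  'cot' -> no
Matching words: ['tag']
Count: 1

1


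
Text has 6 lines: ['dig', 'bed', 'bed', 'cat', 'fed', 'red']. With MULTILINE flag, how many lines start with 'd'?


With MULTILINE flag, ^ matches the start of each line.
Lines: ['dig', 'bed', 'bed', 'cat', 'fed', 'red']
Checking which lines start with 'd':
  Line 1: 'dig' -> MATCH
  Line 2: 'bed' -> no
  Line 3: 'bed' -> no
  Line 4: 'cat' -> no
  Line 5: 'fed' -> no
  Line 6: 'red' -> no
Matching lines: ['dig']
Count: 1

1


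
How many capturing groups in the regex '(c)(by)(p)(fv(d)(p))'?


To count capturing groups, count each '(' that starts a group.
Pattern: '(c)(by)(p)(fv(d)(p))'
Walking through the pattern:
  Position 0: '(' -> group #1
  Position 3: '(' -> group #2
  Position 7: '(' -> group #3
  Position 10: '(' -> group #4
  Position 13: '(' -> group #5
  Position 16: '(' -> group #6
Total capturing groups: 6

6


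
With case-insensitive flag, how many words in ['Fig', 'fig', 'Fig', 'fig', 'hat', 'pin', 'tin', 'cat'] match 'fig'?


Case-insensitive matching: compare each word's lowercase form to 'fig'.
  'Fig' -> lower='fig' -> MATCH
  'fig' -> lower='fig' -> MATCH
  'Fig' -> lower='fig' -> MATCH
  'fig' -> lower='fig' -> MATCH
  'hat' -> lower='hat' -> no
  'pin' -> lower='pin' -> no
  'tin' -> lower='tin' -> no
  'cat' -> lower='cat' -> no
Matches: ['Fig', 'fig', 'Fig', 'fig']
Count: 4

4


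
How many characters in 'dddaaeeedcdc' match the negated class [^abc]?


Negated class [^abc] matches any char NOT in {a, b, c}
Scanning 'dddaaeeedcdc':
  pos 0: 'd' -> MATCH
  pos 1: 'd' -> MATCH
  pos 2: 'd' -> MATCH
  pos 3: 'a' -> no (excluded)
  pos 4: 'a' -> no (excluded)
  pos 5: 'e' -> MATCH
  pos 6: 'e' -> MATCH
  pos 7: 'e' -> MATCH
  pos 8: 'd' -> MATCH
  pos 9: 'c' -> no (excluded)
  pos 10: 'd' -> MATCH
  pos 11: 'c' -> no (excluded)
Total matches: 8

8


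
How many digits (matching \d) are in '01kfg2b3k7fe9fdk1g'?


\d matches any digit 0-9.
Scanning '01kfg2b3k7fe9fdk1g':
  pos 0: '0' -> DIGIT
  pos 1: '1' -> DIGIT
  pos 5: '2' -> DIGIT
  pos 7: '3' -> DIGIT
  pos 9: '7' -> DIGIT
  pos 12: '9' -> DIGIT
  pos 16: '1' -> DIGIT
Digits found: ['0', '1', '2', '3', '7', '9', '1']
Total: 7

7


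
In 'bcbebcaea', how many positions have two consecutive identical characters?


Looking for consecutive identical characters in 'bcbebcaea':
  pos 0-1: 'b' vs 'c' -> different
  pos 1-2: 'c' vs 'b' -> different
  pos 2-3: 'b' vs 'e' -> different
  pos 3-4: 'e' vs 'b' -> different
  pos 4-5: 'b' vs 'c' -> different
  pos 5-6: 'c' vs 'a' -> different
  pos 6-7: 'a' vs 'e' -> different
  pos 7-8: 'e' vs 'a' -> different
Consecutive identical pairs: []
Count: 0

0


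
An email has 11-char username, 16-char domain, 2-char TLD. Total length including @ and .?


An email address has format: username@domain.tld
Username length: 11
'@' character: 1
Domain length: 16
'.' character: 1
TLD length: 2
Total = 11 + 1 + 16 + 1 + 2 = 31

31


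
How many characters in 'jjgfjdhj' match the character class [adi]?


Character class [adi] matches any of: {a, d, i}
Scanning string 'jjgfjdhj' character by character:
  pos 0: 'j' -> no
  pos 1: 'j' -> no
  pos 2: 'g' -> no
  pos 3: 'f' -> no
  pos 4: 'j' -> no
  pos 5: 'd' -> MATCH
  pos 6: 'h' -> no
  pos 7: 'j' -> no
Total matches: 1

1


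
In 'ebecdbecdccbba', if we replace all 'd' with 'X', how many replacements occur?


re.sub('d', 'X', text) replaces every occurrence of 'd' with 'X'.
Text: 'ebecdbecdccbba'
Scanning for 'd':
  pos 4: 'd' -> replacement #1
  pos 8: 'd' -> replacement #2
Total replacements: 2

2


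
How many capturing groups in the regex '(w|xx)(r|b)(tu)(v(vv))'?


To count capturing groups, count each '(' that starts a group.
Pattern: '(w|xx)(r|b)(tu)(v(vv))'
Walking through the pattern:
  Position 0: '(' -> group #1
  Position 6: '(' -> group #2
  Position 11: '(' -> group #3
  Position 15: '(' -> group #4
  Position 17: '(' -> group #5
Total capturing groups: 5

5


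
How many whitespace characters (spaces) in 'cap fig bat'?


\s matches whitespace characters (spaces, tabs, etc.).
Text: 'cap fig bat'
This text has 3 words separated by spaces.
Number of spaces = number of words - 1 = 3 - 1 = 2

2


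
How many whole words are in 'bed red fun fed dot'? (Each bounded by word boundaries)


Word boundaries (\b) mark the start/end of each word.
Text: 'bed red fun fed dot'
Splitting by whitespace:
  Word 1: 'bed'
  Word 2: 'red'
  Word 3: 'fun'
  Word 4: 'fed'
  Word 5: 'dot'
Total whole words: 5

5


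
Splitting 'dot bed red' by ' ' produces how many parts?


Splitting by ' ' breaks the string at each occurrence of the separator.
Text: 'dot bed red'
Parts after split:
  Part 1: 'dot'
  Part 2: 'bed'
  Part 3: 'red'
Total parts: 3

3


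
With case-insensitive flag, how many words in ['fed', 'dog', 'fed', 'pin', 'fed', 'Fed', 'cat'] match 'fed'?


Case-insensitive matching: compare each word's lowercase form to 'fed'.
  'fed' -> lower='fed' -> MATCH
  'dog' -> lower='dog' -> no
  'fed' -> lower='fed' -> MATCH
  'pin' -> lower='pin' -> no
  'fed' -> lower='fed' -> MATCH
  'Fed' -> lower='fed' -> MATCH
  'cat' -> lower='cat' -> no
Matches: ['fed', 'fed', 'fed', 'Fed']
Count: 4

4


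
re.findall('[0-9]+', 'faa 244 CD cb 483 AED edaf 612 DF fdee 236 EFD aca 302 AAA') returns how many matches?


Pattern '[0-9]+' finds one or more digits.
Text: 'faa 244 CD cb 483 AED edaf 612 DF fdee 236 EFD aca 302 AAA'
Scanning for matches:
  Match 1: '244'
  Match 2: '483'
  Match 3: '612'
  Match 4: '236'
  Match 5: '302'
Total matches: 5

5


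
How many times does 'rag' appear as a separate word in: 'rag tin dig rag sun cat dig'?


Scanning each word for exact match 'rag':
  Word 1: 'rag' -> MATCH
  Word 2: 'tin' -> no
  Word 3: 'dig' -> no
  Word 4: 'rag' -> MATCH
  Word 5: 'sun' -> no
  Word 6: 'cat' -> no
  Word 7: 'dig' -> no
Total matches: 2

2


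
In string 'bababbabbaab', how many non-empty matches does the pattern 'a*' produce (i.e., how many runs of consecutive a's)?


Pattern 'a*' matches zero or more a's. We want non-empty runs of consecutive a's.
String: 'bababbabbaab'
Walking through the string to find runs of a's:
  Run 1: positions 1-1 -> 'a'
  Run 2: positions 3-3 -> 'a'
  Run 3: positions 6-6 -> 'a'
  Run 4: positions 9-10 -> 'aa'
Non-empty runs found: ['a', 'a', 'a', 'aa']
Count: 4

4


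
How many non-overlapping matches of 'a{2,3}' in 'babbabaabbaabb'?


Pattern 'a{2,3}' matches between 2 and 3 consecutive a's (greedy).
String: 'babbabaabbaabb'
Finding runs of a's and applying greedy matching:
  Run at pos 1: 'a' (length 1)
  Run at pos 4: 'a' (length 1)
  Run at pos 6: 'aa' (length 2)
  Run at pos 10: 'aa' (length 2)
Matches: ['aa', 'aa']
Count: 2

2


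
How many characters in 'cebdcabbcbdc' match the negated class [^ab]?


Negated class [^ab] matches any char NOT in {a, b}
Scanning 'cebdcabbcbdc':
  pos 0: 'c' -> MATCH
  pos 1: 'e' -> MATCH
  pos 2: 'b' -> no (excluded)
  pos 3: 'd' -> MATCH
  pos 4: 'c' -> MATCH
  pos 5: 'a' -> no (excluded)
  pos 6: 'b' -> no (excluded)
  pos 7: 'b' -> no (excluded)
  pos 8: 'c' -> MATCH
  pos 9: 'b' -> no (excluded)
  pos 10: 'd' -> MATCH
  pos 11: 'c' -> MATCH
Total matches: 7

7


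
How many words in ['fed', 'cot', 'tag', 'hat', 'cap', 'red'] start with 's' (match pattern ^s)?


Pattern ^s anchors to start of word. Check which words begin with 's':
  'fed' -> no
  'cot' -> no
  'tag' -> no
  'hat' -> no
  'cap' -> no
  'red' -> no
Matching words: []
Count: 0

0


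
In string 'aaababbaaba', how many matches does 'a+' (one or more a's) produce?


Pattern 'a+' matches one or more consecutive a's.
String: 'aaababbaaba'
Scanning for runs of a:
  Match 1: 'aaa' (length 3)
  Match 2: 'a' (length 1)
  Match 3: 'aa' (length 2)
  Match 4: 'a' (length 1)
Total matches: 4

4


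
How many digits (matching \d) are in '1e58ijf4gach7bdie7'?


\d matches any digit 0-9.
Scanning '1e58ijf4gach7bdie7':
  pos 0: '1' -> DIGIT
  pos 2: '5' -> DIGIT
  pos 3: '8' -> DIGIT
  pos 7: '4' -> DIGIT
  pos 12: '7' -> DIGIT
  pos 17: '7' -> DIGIT
Digits found: ['1', '5', '8', '4', '7', '7']
Total: 6

6


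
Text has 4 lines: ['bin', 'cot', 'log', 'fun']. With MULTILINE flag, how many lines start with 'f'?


With MULTILINE flag, ^ matches the start of each line.
Lines: ['bin', 'cot', 'log', 'fun']
Checking which lines start with 'f':
  Line 1: 'bin' -> no
  Line 2: 'cot' -> no
  Line 3: 'log' -> no
  Line 4: 'fun' -> MATCH
Matching lines: ['fun']
Count: 1

1


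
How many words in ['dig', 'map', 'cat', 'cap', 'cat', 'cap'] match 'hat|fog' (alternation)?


Alternation 'hat|fog' matches either 'hat' or 'fog'.
Checking each word:
  'dig' -> no
  'map' -> no
  'cat' -> no
  'cap' -> no
  'cat' -> no
  'cap' -> no
Matches: []
Count: 0

0


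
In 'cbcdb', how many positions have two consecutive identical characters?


Looking for consecutive identical characters in 'cbcdb':
  pos 0-1: 'c' vs 'b' -> different
  pos 1-2: 'b' vs 'c' -> different
  pos 2-3: 'c' vs 'd' -> different
  pos 3-4: 'd' vs 'b' -> different
Consecutive identical pairs: []
Count: 0

0


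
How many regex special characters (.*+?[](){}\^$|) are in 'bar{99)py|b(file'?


Regex special characters are: . * + ? [ ] ( ) { } \ ^ $ |
Scanning 'bar{99)py|b(file':
  pos 3: '{' -> SPECIAL
  pos 6: ')' -> SPECIAL
  pos 9: '|' -> SPECIAL
  pos 11: '(' -> SPECIAL
Special chars found: ['{', ')', '|', '(']
Total: 4

4


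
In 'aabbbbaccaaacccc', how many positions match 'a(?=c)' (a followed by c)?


Lookahead 'a(?=c)' matches 'a' only when followed by 'c'.
String: 'aabbbbaccaaacccc'
Checking each position where char is 'a':
  pos 0: 'a' -> no (next='a')
  pos 1: 'a' -> no (next='b')
  pos 6: 'a' -> MATCH (next='c')
  pos 9: 'a' -> no (next='a')
  pos 10: 'a' -> no (next='a')
  pos 11: 'a' -> MATCH (next='c')
Matching positions: [6, 11]
Count: 2

2


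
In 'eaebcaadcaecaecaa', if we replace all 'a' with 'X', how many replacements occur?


re.sub('a', 'X', text) replaces every occurrence of 'a' with 'X'.
Text: 'eaebcaadcaecaecaa'
Scanning for 'a':
  pos 1: 'a' -> replacement #1
  pos 5: 'a' -> replacement #2
  pos 6: 'a' -> replacement #3
  pos 9: 'a' -> replacement #4
  pos 12: 'a' -> replacement #5
  pos 15: 'a' -> replacement #6
  pos 16: 'a' -> replacement #7
Total replacements: 7

7


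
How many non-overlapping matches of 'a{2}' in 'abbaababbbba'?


Pattern 'a{2}' matches exactly 2 consecutive a's (greedy, non-overlapping).
String: 'abbaababbbba'
Scanning for runs of a's:
  Run at pos 0: 'a' (length 1) -> 0 match(es)
  Run at pos 3: 'aa' (length 2) -> 1 match(es)
  Run at pos 6: 'a' (length 1) -> 0 match(es)
  Run at pos 11: 'a' (length 1) -> 0 match(es)
Matches found: ['aa']
Total: 1

1


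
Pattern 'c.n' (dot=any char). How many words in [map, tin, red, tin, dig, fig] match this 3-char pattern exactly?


Pattern 'c.n' means: starts with 'c', any single char, ends with 'n'.
Checking each word (must be exactly 3 chars):
  'map' (len=3): no
  'tin' (len=3): no
  'red' (len=3): no
  'tin' (len=3): no
  'dig' (len=3): no
  'fig' (len=3): no
Matching words: []
Total: 0

0


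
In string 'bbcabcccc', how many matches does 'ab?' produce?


Pattern 'ab?' matches 'a' optionally followed by 'b'.
String: 'bbcabcccc'
Scanning left to right for 'a' then checking next char:
  Match 1: 'ab' (a followed by b)
Total matches: 1

1


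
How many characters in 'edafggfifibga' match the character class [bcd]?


Character class [bcd] matches any of: {b, c, d}
Scanning string 'edafggfifibga' character by character:
  pos 0: 'e' -> no
  pos 1: 'd' -> MATCH
  pos 2: 'a' -> no
  pos 3: 'f' -> no
  pos 4: 'g' -> no
  pos 5: 'g' -> no
  pos 6: 'f' -> no
  pos 7: 'i' -> no
  pos 8: 'f' -> no
  pos 9: 'i' -> no
  pos 10: 'b' -> MATCH
  pos 11: 'g' -> no
  pos 12: 'a' -> no
Total matches: 2

2


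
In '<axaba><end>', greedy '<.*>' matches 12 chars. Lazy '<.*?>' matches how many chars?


Greedy '<.*>' tries to match as MUCH as possible.
Lazy '<.*?>' tries to match as LITTLE as possible.

String: '<axaba><end>'
Greedy '<.*>' starts at first '<' and extends to the LAST '>': '<axaba><end>' (12 chars)
Lazy '<.*?>' starts at first '<' and stops at the FIRST '>': '<axaba>' (7 chars)

7


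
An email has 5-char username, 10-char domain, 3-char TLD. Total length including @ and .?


An email address has format: username@domain.tld
Username length: 5
'@' character: 1
Domain length: 10
'.' character: 1
TLD length: 3
Total = 5 + 1 + 10 + 1 + 3 = 20

20


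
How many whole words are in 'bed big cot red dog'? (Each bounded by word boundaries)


Word boundaries (\b) mark the start/end of each word.
Text: 'bed big cot red dog'
Splitting by whitespace:
  Word 1: 'bed'
  Word 2: 'big'
  Word 3: 'cot'
  Word 4: 'red'
  Word 5: 'dog'
Total whole words: 5

5


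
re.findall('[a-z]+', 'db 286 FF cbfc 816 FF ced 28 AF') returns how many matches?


Pattern '[a-z]+' finds one or more lowercase letters.
Text: 'db 286 FF cbfc 816 FF ced 28 AF'
Scanning for matches:
  Match 1: 'db'
  Match 2: 'cbfc'
  Match 3: 'ced'
Total matches: 3

3


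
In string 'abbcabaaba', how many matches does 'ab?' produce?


Pattern 'ab?' matches 'a' optionally followed by 'b'.
String: 'abbcabaaba'
Scanning left to right for 'a' then checking next char:
  Match 1: 'ab' (a followed by b)
  Match 2: 'ab' (a followed by b)
  Match 3: 'a' (a not followed by b)
  Match 4: 'ab' (a followed by b)
  Match 5: 'a' (a not followed by b)
Total matches: 5

5


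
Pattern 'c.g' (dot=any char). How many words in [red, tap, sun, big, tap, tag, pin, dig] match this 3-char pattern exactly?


Pattern 'c.g' means: starts with 'c', any single char, ends with 'g'.
Checking each word (must be exactly 3 chars):
  'red' (len=3): no
  'tap' (len=3): no
  'sun' (len=3): no
  'big' (len=3): no
  'tap' (len=3): no
  'tag' (len=3): no
  'pin' (len=3): no
  'dig' (len=3): no
Matching words: []
Total: 0

0


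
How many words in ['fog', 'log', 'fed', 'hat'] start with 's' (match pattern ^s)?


Pattern ^s anchors to start of word. Check which words begin with 's':
  'fog' -> no
  'log' -> no
  'fed' -> no
  'hat' -> no
Matching words: []
Count: 0

0


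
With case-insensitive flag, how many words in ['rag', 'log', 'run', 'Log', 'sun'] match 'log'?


Case-insensitive matching: compare each word's lowercase form to 'log'.
  'rag' -> lower='rag' -> no
  'log' -> lower='log' -> MATCH
  'run' -> lower='run' -> no
  'Log' -> lower='log' -> MATCH
  'sun' -> lower='sun' -> no
Matches: ['log', 'Log']
Count: 2

2


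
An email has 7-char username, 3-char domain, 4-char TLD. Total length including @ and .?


An email address has format: username@domain.tld
Username length: 7
'@' character: 1
Domain length: 3
'.' character: 1
TLD length: 4
Total = 7 + 1 + 3 + 1 + 4 = 16

16


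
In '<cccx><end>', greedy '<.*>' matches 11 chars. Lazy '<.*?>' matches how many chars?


Greedy '<.*>' tries to match as MUCH as possible.
Lazy '<.*?>' tries to match as LITTLE as possible.

String: '<cccx><end>'
Greedy '<.*>' starts at first '<' and extends to the LAST '>': '<cccx><end>' (11 chars)
Lazy '<.*?>' starts at first '<' and stops at the FIRST '>': '<cccx>' (6 chars)

6


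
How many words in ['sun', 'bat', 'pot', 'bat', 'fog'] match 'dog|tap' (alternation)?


Alternation 'dog|tap' matches either 'dog' or 'tap'.
Checking each word:
  'sun' -> no
  'bat' -> no
  'pot' -> no
  'bat' -> no
  'fog' -> no
Matches: []
Count: 0

0


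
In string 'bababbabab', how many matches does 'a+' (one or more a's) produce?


Pattern 'a+' matches one or more consecutive a's.
String: 'bababbabab'
Scanning for runs of a:
  Match 1: 'a' (length 1)
  Match 2: 'a' (length 1)
  Match 3: 'a' (length 1)
  Match 4: 'a' (length 1)
Total matches: 4

4


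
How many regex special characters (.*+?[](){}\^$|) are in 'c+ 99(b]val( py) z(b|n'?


Regex special characters are: . * + ? [ ] ( ) { } \ ^ $ |
Scanning 'c+ 99(b]val( py) z(b|n':
  pos 1: '+' -> SPECIAL
  pos 5: '(' -> SPECIAL
  pos 7: ']' -> SPECIAL
  pos 11: '(' -> SPECIAL
  pos 15: ')' -> SPECIAL
  pos 18: '(' -> SPECIAL
  pos 20: '|' -> SPECIAL
Special chars found: ['+', '(', ']', '(', ')', '(', '|']
Total: 7

7


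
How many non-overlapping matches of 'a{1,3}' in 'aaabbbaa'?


Pattern 'a{1,3}' matches between 1 and 3 consecutive a's (greedy).
String: 'aaabbbaa'
Finding runs of a's and applying greedy matching:
  Run at pos 0: 'aaa' (length 3)
  Run at pos 6: 'aa' (length 2)
Matches: ['aaa', 'aa']
Count: 2

2


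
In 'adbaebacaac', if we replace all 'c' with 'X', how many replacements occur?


re.sub('c', 'X', text) replaces every occurrence of 'c' with 'X'.
Text: 'adbaebacaac'
Scanning for 'c':
  pos 7: 'c' -> replacement #1
  pos 10: 'c' -> replacement #2
Total replacements: 2

2


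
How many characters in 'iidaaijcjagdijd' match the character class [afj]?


Character class [afj] matches any of: {a, f, j}
Scanning string 'iidaaijcjagdijd' character by character:
  pos 0: 'i' -> no
  pos 1: 'i' -> no
  pos 2: 'd' -> no
  pos 3: 'a' -> MATCH
  pos 4: 'a' -> MATCH
  pos 5: 'i' -> no
  pos 6: 'j' -> MATCH
  pos 7: 'c' -> no
  pos 8: 'j' -> MATCH
  pos 9: 'a' -> MATCH
  pos 10: 'g' -> no
  pos 11: 'd' -> no
  pos 12: 'i' -> no
  pos 13: 'j' -> MATCH
  pos 14: 'd' -> no
Total matches: 6

6


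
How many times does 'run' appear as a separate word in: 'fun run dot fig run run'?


Scanning each word for exact match 'run':
  Word 1: 'fun' -> no
  Word 2: 'run' -> MATCH
  Word 3: 'dot' -> no
  Word 4: 'fig' -> no
  Word 5: 'run' -> MATCH
  Word 6: 'run' -> MATCH
Total matches: 3

3


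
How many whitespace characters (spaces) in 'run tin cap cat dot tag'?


\s matches whitespace characters (spaces, tabs, etc.).
Text: 'run tin cap cat dot tag'
This text has 6 words separated by spaces.
Number of spaces = number of words - 1 = 6 - 1 = 5

5


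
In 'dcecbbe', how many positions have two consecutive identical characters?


Looking for consecutive identical characters in 'dcecbbe':
  pos 0-1: 'd' vs 'c' -> different
  pos 1-2: 'c' vs 'e' -> different
  pos 2-3: 'e' vs 'c' -> different
  pos 3-4: 'c' vs 'b' -> different
  pos 4-5: 'b' vs 'b' -> MATCH ('bb')
  pos 5-6: 'b' vs 'e' -> different
Consecutive identical pairs: ['bb']
Count: 1

1


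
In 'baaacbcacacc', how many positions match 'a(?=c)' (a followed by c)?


Lookahead 'a(?=c)' matches 'a' only when followed by 'c'.
String: 'baaacbcacacc'
Checking each position where char is 'a':
  pos 1: 'a' -> no (next='a')
  pos 2: 'a' -> no (next='a')
  pos 3: 'a' -> MATCH (next='c')
  pos 7: 'a' -> MATCH (next='c')
  pos 9: 'a' -> MATCH (next='c')
Matching positions: [3, 7, 9]
Count: 3

3


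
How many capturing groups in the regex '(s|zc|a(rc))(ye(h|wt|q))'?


To count capturing groups, count each '(' that starts a group.
Pattern: '(s|zc|a(rc))(ye(h|wt|q))'
Walking through the pattern:
  Position 0: '(' -> group #1
  Position 7: '(' -> group #2
  Position 12: '(' -> group #3
  Position 15: '(' -> group #4
Total capturing groups: 4

4


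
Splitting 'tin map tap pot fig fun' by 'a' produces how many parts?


Splitting by 'a' breaks the string at each occurrence of the separator.
Text: 'tin map tap pot fig fun'
Parts after split:
  Part 1: 'tin m'
  Part 2: 'p t'
  Part 3: 'p pot fig fun'
Total parts: 3

3


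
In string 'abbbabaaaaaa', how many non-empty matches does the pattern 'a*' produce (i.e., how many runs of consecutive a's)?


Pattern 'a*' matches zero or more a's. We want non-empty runs of consecutive a's.
String: 'abbbabaaaaaa'
Walking through the string to find runs of a's:
  Run 1: positions 0-0 -> 'a'
  Run 2: positions 4-4 -> 'a'
  Run 3: positions 6-11 -> 'aaaaaa'
Non-empty runs found: ['a', 'a', 'aaaaaa']
Count: 3

3


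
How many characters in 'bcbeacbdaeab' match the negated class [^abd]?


Negated class [^abd] matches any char NOT in {a, b, d}
Scanning 'bcbeacbdaeab':
  pos 0: 'b' -> no (excluded)
  pos 1: 'c' -> MATCH
  pos 2: 'b' -> no (excluded)
  pos 3: 'e' -> MATCH
  pos 4: 'a' -> no (excluded)
  pos 5: 'c' -> MATCH
  pos 6: 'b' -> no (excluded)
  pos 7: 'd' -> no (excluded)
  pos 8: 'a' -> no (excluded)
  pos 9: 'e' -> MATCH
  pos 10: 'a' -> no (excluded)
  pos 11: 'b' -> no (excluded)
Total matches: 4

4


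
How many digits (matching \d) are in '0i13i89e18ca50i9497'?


\d matches any digit 0-9.
Scanning '0i13i89e18ca50i9497':
  pos 0: '0' -> DIGIT
  pos 2: '1' -> DIGIT
  pos 3: '3' -> DIGIT
  pos 5: '8' -> DIGIT
  pos 6: '9' -> DIGIT
  pos 8: '1' -> DIGIT
  pos 9: '8' -> DIGIT
  pos 12: '5' -> DIGIT
  pos 13: '0' -> DIGIT
  pos 15: '9' -> DIGIT
  pos 16: '4' -> DIGIT
  pos 17: '9' -> DIGIT
  pos 18: '7' -> DIGIT
Digits found: ['0', '1', '3', '8', '9', '1', '8', '5', '0', '9', '4', '9', '7']
Total: 13

13


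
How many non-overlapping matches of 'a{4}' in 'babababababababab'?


Pattern 'a{4}' matches exactly 4 consecutive a's (greedy, non-overlapping).
String: 'babababababababab'
Scanning for runs of a's:
  Run at pos 1: 'a' (length 1) -> 0 match(es)
  Run at pos 3: 'a' (length 1) -> 0 match(es)
  Run at pos 5: 'a' (length 1) -> 0 match(es)
  Run at pos 7: 'a' (length 1) -> 0 match(es)
  Run at pos 9: 'a' (length 1) -> 0 match(es)
  Run at pos 11: 'a' (length 1) -> 0 match(es)
  Run at pos 13: 'a' (length 1) -> 0 match(es)
  Run at pos 15: 'a' (length 1) -> 0 match(es)
Matches found: []
Total: 0

0


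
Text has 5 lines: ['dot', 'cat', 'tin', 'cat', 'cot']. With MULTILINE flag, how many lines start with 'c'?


With MULTILINE flag, ^ matches the start of each line.
Lines: ['dot', 'cat', 'tin', 'cat', 'cot']
Checking which lines start with 'c':
  Line 1: 'dot' -> no
  Line 2: 'cat' -> MATCH
  Line 3: 'tin' -> no
  Line 4: 'cat' -> MATCH
  Line 5: 'cot' -> MATCH
Matching lines: ['cat', 'cat', 'cot']
Count: 3

3


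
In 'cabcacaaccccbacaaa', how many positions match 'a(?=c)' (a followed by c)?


Lookahead 'a(?=c)' matches 'a' only when followed by 'c'.
String: 'cabcacaaccccbacaaa'
Checking each position where char is 'a':
  pos 1: 'a' -> no (next='b')
  pos 4: 'a' -> MATCH (next='c')
  pos 6: 'a' -> no (next='a')
  pos 7: 'a' -> MATCH (next='c')
  pos 13: 'a' -> MATCH (next='c')
  pos 15: 'a' -> no (next='a')
  pos 16: 'a' -> no (next='a')
Matching positions: [4, 7, 13]
Count: 3

3


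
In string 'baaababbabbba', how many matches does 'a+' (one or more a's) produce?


Pattern 'a+' matches one or more consecutive a's.
String: 'baaababbabbba'
Scanning for runs of a:
  Match 1: 'aaa' (length 3)
  Match 2: 'a' (length 1)
  Match 3: 'a' (length 1)
  Match 4: 'a' (length 1)
Total matches: 4

4


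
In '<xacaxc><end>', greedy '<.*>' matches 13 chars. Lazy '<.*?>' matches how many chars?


Greedy '<.*>' tries to match as MUCH as possible.
Lazy '<.*?>' tries to match as LITTLE as possible.

String: '<xacaxc><end>'
Greedy '<.*>' starts at first '<' and extends to the LAST '>': '<xacaxc><end>' (13 chars)
Lazy '<.*?>' starts at first '<' and stops at the FIRST '>': '<xacaxc>' (8 chars)

8


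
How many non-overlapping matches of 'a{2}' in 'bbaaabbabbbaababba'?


Pattern 'a{2}' matches exactly 2 consecutive a's (greedy, non-overlapping).
String: 'bbaaabbabbbaababba'
Scanning for runs of a's:
  Run at pos 2: 'aaa' (length 3) -> 1 match(es)
  Run at pos 7: 'a' (length 1) -> 0 match(es)
  Run at pos 11: 'aa' (length 2) -> 1 match(es)
  Run at pos 14: 'a' (length 1) -> 0 match(es)
  Run at pos 17: 'a' (length 1) -> 0 match(es)
Matches found: ['aa', 'aa']
Total: 2

2


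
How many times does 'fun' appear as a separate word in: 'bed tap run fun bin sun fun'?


Scanning each word for exact match 'fun':
  Word 1: 'bed' -> no
  Word 2: 'tap' -> no
  Word 3: 'run' -> no
  Word 4: 'fun' -> MATCH
  Word 5: 'bin' -> no
  Word 6: 'sun' -> no
  Word 7: 'fun' -> MATCH
Total matches: 2

2


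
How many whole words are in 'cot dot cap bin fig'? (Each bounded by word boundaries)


Word boundaries (\b) mark the start/end of each word.
Text: 'cot dot cap bin fig'
Splitting by whitespace:
  Word 1: 'cot'
  Word 2: 'dot'
  Word 3: 'cap'
  Word 4: 'bin'
  Word 5: 'fig'
Total whole words: 5

5


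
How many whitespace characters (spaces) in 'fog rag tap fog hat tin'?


\s matches whitespace characters (spaces, tabs, etc.).
Text: 'fog rag tap fog hat tin'
This text has 6 words separated by spaces.
Number of spaces = number of words - 1 = 6 - 1 = 5

5


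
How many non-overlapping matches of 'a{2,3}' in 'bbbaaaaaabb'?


Pattern 'a{2,3}' matches between 2 and 3 consecutive a's (greedy).
String: 'bbbaaaaaabb'
Finding runs of a's and applying greedy matching:
  Run at pos 3: 'aaaaaa' (length 6)
Matches: ['aaa', 'aaa']
Count: 2

2


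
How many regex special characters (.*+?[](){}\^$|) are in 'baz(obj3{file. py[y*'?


Regex special characters are: . * + ? [ ] ( ) { } \ ^ $ |
Scanning 'baz(obj3{file. py[y*':
  pos 3: '(' -> SPECIAL
  pos 8: '{' -> SPECIAL
  pos 13: '.' -> SPECIAL
  pos 17: '[' -> SPECIAL
  pos 19: '*' -> SPECIAL
Special chars found: ['(', '{', '.', '[', '*']
Total: 5

5


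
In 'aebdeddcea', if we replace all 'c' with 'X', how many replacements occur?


re.sub('c', 'X', text) replaces every occurrence of 'c' with 'X'.
Text: 'aebdeddcea'
Scanning for 'c':
  pos 7: 'c' -> replacement #1
Total replacements: 1

1


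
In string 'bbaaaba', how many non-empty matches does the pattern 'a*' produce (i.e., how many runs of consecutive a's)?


Pattern 'a*' matches zero or more a's. We want non-empty runs of consecutive a's.
String: 'bbaaaba'
Walking through the string to find runs of a's:
  Run 1: positions 2-4 -> 'aaa'
  Run 2: positions 6-6 -> 'a'
Non-empty runs found: ['aaa', 'a']
Count: 2

2


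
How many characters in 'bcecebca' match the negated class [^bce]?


Negated class [^bce] matches any char NOT in {b, c, e}
Scanning 'bcecebca':
  pos 0: 'b' -> no (excluded)
  pos 1: 'c' -> no (excluded)
  pos 2: 'e' -> no (excluded)
  pos 3: 'c' -> no (excluded)
  pos 4: 'e' -> no (excluded)
  pos 5: 'b' -> no (excluded)
  pos 6: 'c' -> no (excluded)
  pos 7: 'a' -> MATCH
Total matches: 1

1


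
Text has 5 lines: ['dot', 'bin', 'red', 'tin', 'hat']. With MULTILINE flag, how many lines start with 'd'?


With MULTILINE flag, ^ matches the start of each line.
Lines: ['dot', 'bin', 'red', 'tin', 'hat']
Checking which lines start with 'd':
  Line 1: 'dot' -> MATCH
  Line 2: 'bin' -> no
  Line 3: 'red' -> no
  Line 4: 'tin' -> no
  Line 5: 'hat' -> no
Matching lines: ['dot']
Count: 1

1


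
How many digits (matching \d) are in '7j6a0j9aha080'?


\d matches any digit 0-9.
Scanning '7j6a0j9aha080':
  pos 0: '7' -> DIGIT
  pos 2: '6' -> DIGIT
  pos 4: '0' -> DIGIT
  pos 6: '9' -> DIGIT
  pos 10: '0' -> DIGIT
  pos 11: '8' -> DIGIT
  pos 12: '0' -> DIGIT
Digits found: ['7', '6', '0', '9', '0', '8', '0']
Total: 7

7


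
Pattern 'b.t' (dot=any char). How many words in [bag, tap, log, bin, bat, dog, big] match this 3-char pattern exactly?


Pattern 'b.t' means: starts with 'b', any single char, ends with 't'.
Checking each word (must be exactly 3 chars):
  'bag' (len=3): no
  'tap' (len=3): no
  'log' (len=3): no
  'bin' (len=3): no
  'bat' (len=3): MATCH
  'dog' (len=3): no
  'big' (len=3): no
Matching words: ['bat']
Total: 1

1


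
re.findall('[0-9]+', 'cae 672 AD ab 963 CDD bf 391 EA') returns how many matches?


Pattern '[0-9]+' finds one or more digits.
Text: 'cae 672 AD ab 963 CDD bf 391 EA'
Scanning for matches:
  Match 1: '672'
  Match 2: '963'
  Match 3: '391'
Total matches: 3

3


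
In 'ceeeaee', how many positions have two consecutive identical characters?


Looking for consecutive identical characters in 'ceeeaee':
  pos 0-1: 'c' vs 'e' -> different
  pos 1-2: 'e' vs 'e' -> MATCH ('ee')
  pos 2-3: 'e' vs 'e' -> MATCH ('ee')
  pos 3-4: 'e' vs 'a' -> different
  pos 4-5: 'a' vs 'e' -> different
  pos 5-6: 'e' vs 'e' -> MATCH ('ee')
Consecutive identical pairs: ['ee', 'ee', 'ee']
Count: 3

3


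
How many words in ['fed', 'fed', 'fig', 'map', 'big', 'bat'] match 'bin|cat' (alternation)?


Alternation 'bin|cat' matches either 'bin' or 'cat'.
Checking each word:
  'fed' -> no
  'fed' -> no
  'fig' -> no
  'map' -> no
  'big' -> no
  'bat' -> no
Matches: []
Count: 0

0


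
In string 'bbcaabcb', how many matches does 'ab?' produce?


Pattern 'ab?' matches 'a' optionally followed by 'b'.
String: 'bbcaabcb'
Scanning left to right for 'a' then checking next char:
  Match 1: 'a' (a not followed by b)
  Match 2: 'ab' (a followed by b)
Total matches: 2

2


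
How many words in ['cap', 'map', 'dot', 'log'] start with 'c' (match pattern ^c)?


Pattern ^c anchors to start of word. Check which words begin with 'c':
  'cap' -> MATCH (starts with 'c')
  'map' -> no
  'dot' -> no
  'log' -> no
Matching words: ['cap']
Count: 1

1


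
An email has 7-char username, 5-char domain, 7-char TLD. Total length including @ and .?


An email address has format: username@domain.tld
Username length: 7
'@' character: 1
Domain length: 5
'.' character: 1
TLD length: 7
Total = 7 + 1 + 5 + 1 + 7 = 21

21


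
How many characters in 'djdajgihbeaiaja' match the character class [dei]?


Character class [dei] matches any of: {d, e, i}
Scanning string 'djdajgihbeaiaja' character by character:
  pos 0: 'd' -> MATCH
  pos 1: 'j' -> no
  pos 2: 'd' -> MATCH
  pos 3: 'a' -> no
  pos 4: 'j' -> no
  pos 5: 'g' -> no
  pos 6: 'i' -> MATCH
  pos 7: 'h' -> no
  pos 8: 'b' -> no
  pos 9: 'e' -> MATCH
  pos 10: 'a' -> no
  pos 11: 'i' -> MATCH
  pos 12: 'a' -> no
  pos 13: 'j' -> no
  pos 14: 'a' -> no
Total matches: 5

5


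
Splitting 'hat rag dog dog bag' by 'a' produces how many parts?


Splitting by 'a' breaks the string at each occurrence of the separator.
Text: 'hat rag dog dog bag'
Parts after split:
  Part 1: 'h'
  Part 2: 't r'
  Part 3: 'g dog dog b'
  Part 4: 'g'
Total parts: 4

4


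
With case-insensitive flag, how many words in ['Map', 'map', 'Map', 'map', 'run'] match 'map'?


Case-insensitive matching: compare each word's lowercase form to 'map'.
  'Map' -> lower='map' -> MATCH
  'map' -> lower='map' -> MATCH
  'Map' -> lower='map' -> MATCH
  'map' -> lower='map' -> MATCH
  'run' -> lower='run' -> no
Matches: ['Map', 'map', 'Map', 'map']
Count: 4

4


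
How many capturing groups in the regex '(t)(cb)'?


To count capturing groups, count each '(' that starts a group.
Pattern: '(t)(cb)'
Walking through the pattern:
  Position 0: '(' -> group #1
  Position 3: '(' -> group #2
Total capturing groups: 2

2


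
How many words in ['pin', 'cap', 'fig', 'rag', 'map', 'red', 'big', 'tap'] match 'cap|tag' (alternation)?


Alternation 'cap|tag' matches either 'cap' or 'tag'.
Checking each word:
  'pin' -> no
  'cap' -> MATCH
  'fig' -> no
  'rag' -> no
  'map' -> no
  'red' -> no
  'big' -> no
  'tap' -> no
Matches: ['cap']
Count: 1

1


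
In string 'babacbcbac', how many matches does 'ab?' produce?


Pattern 'ab?' matches 'a' optionally followed by 'b'.
String: 'babacbcbac'
Scanning left to right for 'a' then checking next char:
  Match 1: 'ab' (a followed by b)
  Match 2: 'a' (a not followed by b)
  Match 3: 'a' (a not followed by b)
Total matches: 3

3
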